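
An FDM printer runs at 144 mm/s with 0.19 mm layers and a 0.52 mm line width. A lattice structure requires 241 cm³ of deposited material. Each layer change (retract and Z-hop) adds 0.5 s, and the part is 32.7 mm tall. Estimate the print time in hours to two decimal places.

4.73 hours

Bead cross-section = 0.19 × 0.52, so 0.0988 mm².
Total extruded path = 241000/0.0988 = 2439271.3 mm.
Time extruding = 2439271.3 / 144 = 16939.4 s.
Number of layers: 32.7 / 0.19 → 173 (rounded up).
Layer-change overhead = 173 × 0.5, so 86.5 s.
Altogether 16939.4 + 86.5 = 17025.9 s, i.e. 4.73 hours.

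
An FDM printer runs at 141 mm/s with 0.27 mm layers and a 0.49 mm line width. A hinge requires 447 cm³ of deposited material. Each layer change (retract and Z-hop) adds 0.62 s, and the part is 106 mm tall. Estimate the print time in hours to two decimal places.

6.72 hours

Bead cross-section: 0.27 × 0.49 → 0.1323 mm².
Total extruded path = 447000/0.1323 = 3378684.8 mm.
Time extruding = 3378684.8 / 141, so 23962.3 s.
Layer count = ceil(106 / 0.27) = 393.
Non-print overhead = 393 × 0.62, so 243.66 s.
Total = 23962.3 + 243.66 = 24205.96 s = 6.72 hours.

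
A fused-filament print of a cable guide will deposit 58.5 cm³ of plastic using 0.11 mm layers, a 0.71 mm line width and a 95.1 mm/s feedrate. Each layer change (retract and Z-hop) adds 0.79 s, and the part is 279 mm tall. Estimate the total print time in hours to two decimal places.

2.74 hours

Line area = 0.11 × 0.71, so 0.0781 mm².
Toolpath length = 58.5 cm³ / 0.0781 mm² = 58500 / 0.0781 = 749039.7 mm.
Time extruding = 749039.7 / 95.1 = 7876.3 s.
Layers = ⌈279/0.11⌉ = 2537.
Layer-change overhead = 2537 × 0.79, so 2004.23 s.
Altogether 7876.3 + 2004.23 = 9880.53 s, i.e. 2.74 hours.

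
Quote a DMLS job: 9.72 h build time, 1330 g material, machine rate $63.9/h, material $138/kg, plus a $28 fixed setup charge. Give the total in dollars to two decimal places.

$832.65

Time charge = 63.9 × 9.72 = $621.108.
Material charge: 138 × 1330/1000 → $183.54.
Adding setup: 621.108 + 183.54 + 28 → 832.648 ≈ $832.65.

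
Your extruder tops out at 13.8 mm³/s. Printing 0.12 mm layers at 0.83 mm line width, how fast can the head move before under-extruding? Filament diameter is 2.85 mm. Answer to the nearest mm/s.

139 mm/s

Extrusion cross-section = 0.12 × 0.83 = 0.0996 mm².
Max speed = 13.8 / 0.0996 = 138.55 ≈ 139 mm/s.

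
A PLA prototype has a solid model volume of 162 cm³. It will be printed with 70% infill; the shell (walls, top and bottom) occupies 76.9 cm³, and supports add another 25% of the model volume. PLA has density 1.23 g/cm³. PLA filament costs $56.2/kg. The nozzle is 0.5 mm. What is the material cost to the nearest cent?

Interior volume: 162 − 76.9 → 85.1 cm³.
Deposited infill = 0.70 × 85.1, so 59.57 cm³.
Support = 0.25 × 162, so 40.5 cm³.
Deposited volume = 76.9 + 59.57 + 40.5, so 176.97 cm³.
Mass = 176.97 × 1.23 = 217.6731 g.
At $56.2/kg: 217.6731/1000 × 56.2 = $12.23.

$12.23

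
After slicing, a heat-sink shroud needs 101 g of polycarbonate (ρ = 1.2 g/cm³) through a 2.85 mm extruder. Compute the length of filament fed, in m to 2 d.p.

13.19 m

Extruded volume: 101/1.2 = 84.1667 cm³ (84166.7 mm³).
Filament cross-section = π × (2.85/2)² = 6.3794 mm².
Length = 84166.7 / 6.3794 = 13193.51 mm = 13.19 m.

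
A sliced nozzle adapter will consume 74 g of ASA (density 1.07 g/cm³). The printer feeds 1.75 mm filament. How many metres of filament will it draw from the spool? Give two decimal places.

Volume = 74 g / 1.07 g·cm⁻³ = 69.1589 cm³ = 69158.9 mm³.
Cross-section of 1.75 mm filament: π·(1.75/2)² = 2.4053 mm².
L = V/A = 69158.9/2.4053 = 28752.71 mm → 28.75 m.

28.75 m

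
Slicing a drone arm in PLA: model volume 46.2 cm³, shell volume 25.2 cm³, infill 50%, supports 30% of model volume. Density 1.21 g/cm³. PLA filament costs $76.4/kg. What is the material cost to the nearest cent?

Volume inside the shell = 46.2 − 25.2, so 21 cm³.
Infill volume = 0.50 × 21 = 10.5 cm³.
Support = 0.30 × 46.2 = 13.86 cm³.
Deposited volume = 25.2 + 10.5 + 13.86, so 49.56 cm³.
Mass = 49.56 × 1.21 = 59.9676 g.
Cost = 59.9676 g / 1000 × $76.4/kg = $4.58.

$4.58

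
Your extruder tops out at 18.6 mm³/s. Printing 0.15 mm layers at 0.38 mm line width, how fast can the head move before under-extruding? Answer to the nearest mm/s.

326 mm/s

A = 0.15 × 0.38 = 0.057 mm².
v_max = Q/A = 18.6/0.057 = 326.32 mm/s → 326 mm/s.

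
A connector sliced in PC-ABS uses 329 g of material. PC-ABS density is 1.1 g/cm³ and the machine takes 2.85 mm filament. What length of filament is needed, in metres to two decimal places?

46.88 m

Extruded volume: 329/1.1 = 299.0909 cm³ (299090.9 mm³).
Cross-section of 2.85 mm filament: π·(2.85/2)² = 6.3794 mm².
Length = 299090.9 / 6.3794 = 46883.86 mm = 46.88 m.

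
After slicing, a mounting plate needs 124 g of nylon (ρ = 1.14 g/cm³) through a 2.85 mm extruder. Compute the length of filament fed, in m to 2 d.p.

Volume = 124 g / 1.14 g·cm⁻³ = 108.7719 cm³ = 108771.9 mm³.
Cross-section of 2.85 mm filament: π·(2.85/2)² = 6.3794 mm².
L = V/A = 108771.9/6.3794 = 17050.49 mm → 17.05 m.

17.05 m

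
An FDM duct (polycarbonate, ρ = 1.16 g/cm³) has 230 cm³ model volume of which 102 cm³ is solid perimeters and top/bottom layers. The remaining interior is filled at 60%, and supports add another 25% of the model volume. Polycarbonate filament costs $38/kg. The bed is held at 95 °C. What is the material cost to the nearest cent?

Volume inside the shell: 230 − 102 → 128 cm³.
Infill volume = 0.60 × 128, so 76.8 cm³.
Support: 0.25 × 230 → 57.5 cm³.
Total extruded = 102 + 76.8 + 57.5, so 236.3 cm³.
Mass = 236.3 × 1.16 = 274.108 g.
At $38/kg: 274.108/1000 × 38 = $10.42.

$10.42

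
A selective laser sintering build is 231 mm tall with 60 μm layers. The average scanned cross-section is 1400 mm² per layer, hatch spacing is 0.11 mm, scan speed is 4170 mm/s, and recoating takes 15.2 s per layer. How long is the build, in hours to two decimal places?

Layers = ⌈231/0.06⌉ = 3850.
Hatch length per layer: 1400 / 0.11 → 12727.3 mm.
Per-layer scan time = 12727.3 / 4170 = 3.0521 s.
Per-layer time: 3.0521 + 15.2 → 18.2521 s.
Total: 3850 × 18.2521 s = 70270.585 s → 19.52 hours.

19.52 hours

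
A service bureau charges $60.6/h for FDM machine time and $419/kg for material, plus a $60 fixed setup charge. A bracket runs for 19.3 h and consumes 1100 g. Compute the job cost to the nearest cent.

Time charge = 60.6 × 19.3 = $1169.58.
Feedstock cost: 419 × 1100/1000 → $460.90.
Total = 1169.58 + 460.90 + 60 = $1690.48.

$1690.48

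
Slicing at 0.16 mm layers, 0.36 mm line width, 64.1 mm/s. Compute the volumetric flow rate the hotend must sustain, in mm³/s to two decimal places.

A = 0.16 × 0.36 = 0.0576 mm².
Volumetric flow = 64.1 × 0.0576 = 3.69 mm³/s.

3.69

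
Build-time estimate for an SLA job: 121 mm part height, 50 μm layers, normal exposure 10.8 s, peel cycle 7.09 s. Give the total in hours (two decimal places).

Layers = ⌈121/0.05⌉ = 2420.
Each layer takes = 10.8 + 7.09, so 17.89 s.
Build time: 2420 × 17.89 s = 43293.8 s, i.e. 12.03 hours.

12.03 hours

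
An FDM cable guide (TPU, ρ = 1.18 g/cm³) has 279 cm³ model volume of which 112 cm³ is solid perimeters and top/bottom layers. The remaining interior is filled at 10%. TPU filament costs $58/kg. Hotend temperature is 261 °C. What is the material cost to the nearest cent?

Interior volume = 279 − 112 = 167 cm³.
Deposited infill: 0.10 × 167 → 16.7 cm³.
Total printed volume = 112 + 16.7 = 128.7 cm³.
Mass = 128.7 × 1.18 = 151.866 g.
At $58/kg: 151.866/1000 × 58 = $8.81.

$8.81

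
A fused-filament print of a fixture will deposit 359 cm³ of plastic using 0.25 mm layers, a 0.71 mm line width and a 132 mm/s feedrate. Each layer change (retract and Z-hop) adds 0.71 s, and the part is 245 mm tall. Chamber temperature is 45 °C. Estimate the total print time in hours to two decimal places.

Bead cross-section = 0.25 × 0.71, so 0.1775 mm².
Total extruded path = 359000/0.1775 = 2022535.2 mm.
Time extruding: 2022535.2 / 132 → 15322.2 s.
Layers = ⌈245/0.25⌉ = 980.
Layer-change overhead = 980 × 0.71 = 695.8 s.
Altogether 15322.2 + 695.8 = 16018 s, i.e. 4.45 hours.

4.45 hours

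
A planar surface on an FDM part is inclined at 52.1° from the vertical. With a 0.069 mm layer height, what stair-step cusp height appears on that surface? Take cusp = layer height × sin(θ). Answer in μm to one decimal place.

54.4 μm

sin(52.1°) = 0.7891, so cusp = 0.069 × 0.7891 = 0.054448 mm → 54.4 μm.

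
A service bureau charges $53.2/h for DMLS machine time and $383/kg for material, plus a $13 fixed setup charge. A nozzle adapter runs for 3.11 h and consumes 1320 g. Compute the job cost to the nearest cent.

Machine-time cost = 53.2 × 3.11, so $165.452.
Material charge = 383 × 1320/1000 = $505.56.
Total = 165.452 + 505.56 + 13 = 684.012 ≈ $684.01.

$684.01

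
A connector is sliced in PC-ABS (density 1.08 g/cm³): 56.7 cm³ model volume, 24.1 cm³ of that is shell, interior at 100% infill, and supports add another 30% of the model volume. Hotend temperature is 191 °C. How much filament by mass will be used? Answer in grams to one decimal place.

Interior volume = 56.7 − 24.1 = 32.6 cm³.
Infill deposited = 1.00 × 32.6, so 32.6 cm³.
Support = 0.30 × 56.7, so 17.01 cm³.
Total extruded = 24.1 + 32.6 + 17.01 = 73.71 cm³.
Mass = 73.71 × 1.08 = 79.6068 g.

79.6 g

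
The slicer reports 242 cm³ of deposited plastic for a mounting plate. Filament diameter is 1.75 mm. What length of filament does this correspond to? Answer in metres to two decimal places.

Cross-section of 1.75 mm filament: π·(1.75/2)² = 2.4053 mm².
Length = 242 cm³ / 2.4053 mm² = 242000 / 2.4053 = 100611.15 mm = 100.61 m.

100.61 m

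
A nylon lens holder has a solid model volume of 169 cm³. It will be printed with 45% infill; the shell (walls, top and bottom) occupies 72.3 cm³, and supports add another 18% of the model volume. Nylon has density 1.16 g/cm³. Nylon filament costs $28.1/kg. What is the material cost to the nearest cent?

$4.77

Interior volume = 169 − 72.3, so 96.7 cm³.
Deposited infill: 0.45 × 96.7 → 43.515 cm³.
Support = 0.18 × 169, so 30.42 cm³.
Total extruded = 72.3 + 43.515 + 30.42, so 146.235 cm³.
Mass: 146.235 × 1.16 → 169.6326 g.
At $28.1/kg: 169.6326/1000 × 28.1 = $4.77.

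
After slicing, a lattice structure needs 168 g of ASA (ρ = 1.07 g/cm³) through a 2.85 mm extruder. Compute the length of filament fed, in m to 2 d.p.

Extruded volume: 168/1.07 = 157.0093 cm³ (157009.3 mm³).
Filament cross-section = π × (2.85/2)² = 6.3794 mm².
Length = 157009.3 / 6.3794 = 24611.92 mm = 24.61 m.

24.61 m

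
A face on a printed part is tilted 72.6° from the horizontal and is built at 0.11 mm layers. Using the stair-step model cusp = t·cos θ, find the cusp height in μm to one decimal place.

h_c = t·cos θ = 0.11 × 0.2990 = 0.03289 mm (32.9 μm).

32.9 μm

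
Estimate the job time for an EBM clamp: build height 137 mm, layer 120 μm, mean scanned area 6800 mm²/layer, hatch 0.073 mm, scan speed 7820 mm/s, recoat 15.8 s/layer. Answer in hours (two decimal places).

Layers = ⌈137/0.12⌉ = 1142.
Hatch length per layer = 6800 / 0.073 = 93150.7 mm.
Scan time per layer: 93150.7 / 7820 → 11.9119 s.
Layer cycle: 11.9119 + 15.8 → 27.7119 s.
Build time = 1142 × 27.7119 = 31646.9898 s = 8.79 hours.

8.79 hours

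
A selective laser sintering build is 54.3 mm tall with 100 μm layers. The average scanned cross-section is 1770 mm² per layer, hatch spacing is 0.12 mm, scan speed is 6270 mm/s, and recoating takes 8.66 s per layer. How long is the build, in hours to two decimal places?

1.66 hours

Layers = ⌈54.3/0.1⌉ = 543.
Hatch length per layer = 1770 / 0.12 = 14750 mm.
Scan time per layer = 14750 / 6270 = 2.3525 s.
Layer cycle: 2.3525 + 8.66 → 11.0125 s.
Build time = 543 × 11.0125 = 5979.7875 s = 1.66 hours.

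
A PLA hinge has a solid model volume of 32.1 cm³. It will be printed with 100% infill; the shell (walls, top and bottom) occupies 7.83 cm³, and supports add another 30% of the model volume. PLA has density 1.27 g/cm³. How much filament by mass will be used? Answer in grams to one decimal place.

Infill region: 32.1 − 7.83 → 24.27 cm³.
Deposited infill = 1.00 × 24.27, so 24.27 cm³.
Support: 0.30 × 32.1 → 9.63 cm³.
Deposited volume = 7.83 + 24.27 + 9.63 = 41.73 cm³.
Mass: 41.73 × 1.27 → 52.9971 g.

53.0 g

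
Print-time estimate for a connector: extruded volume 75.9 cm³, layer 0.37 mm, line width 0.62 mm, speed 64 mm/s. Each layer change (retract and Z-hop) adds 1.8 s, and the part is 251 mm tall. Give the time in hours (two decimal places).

1.78 hours

Bead cross-section = 0.37 × 0.62 = 0.2294 mm².
Total extruded path = 75900/0.2294 = 330863.1 mm.
Extrusion time = 330863.1 / 64, so 5169.7 s.
Layers = ⌈251/0.37⌉ = 679.
Non-print overhead: 679 × 1.8 → 1222.2 s.
Total = 5169.7 + 1222.2 = 6391.9 s = 1.78 hours.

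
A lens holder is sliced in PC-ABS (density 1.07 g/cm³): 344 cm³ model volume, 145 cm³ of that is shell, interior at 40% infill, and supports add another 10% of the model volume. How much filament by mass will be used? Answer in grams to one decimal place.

277.1 g

Volume inside the shell = 344 − 145, so 199 cm³.
Infill deposited: 0.40 × 199 → 79.6 cm³.
Support = 0.10 × 344 = 34.4 cm³.
Total printed volume = 145 + 79.6 + 34.4, so 259 cm³.
Mass = 259 × 1.07 = 277.13 g.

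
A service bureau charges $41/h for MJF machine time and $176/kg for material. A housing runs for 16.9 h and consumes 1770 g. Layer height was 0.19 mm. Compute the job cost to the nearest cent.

$1004.42

Time charge = 41 × 16.9, so $692.90.
Material charge = 176 × 1770/1000 = $311.52.
Job cost: 692.90 + 311.52 = $1004.42.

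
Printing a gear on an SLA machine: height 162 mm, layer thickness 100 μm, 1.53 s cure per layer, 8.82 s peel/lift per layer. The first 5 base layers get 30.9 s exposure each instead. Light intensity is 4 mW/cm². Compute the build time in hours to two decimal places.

Layers = ⌈162/0.1⌉ = 1620.
Bottom layers: 5 × (30.9 + 8.82) → 198.6 s.
Remaining layers = 1615 × (1.53 + 8.82) = 16715.25 s.
Sum: 198.6 + 16715.25 = 16913.85 s → 4.70 hours.

4.70 hours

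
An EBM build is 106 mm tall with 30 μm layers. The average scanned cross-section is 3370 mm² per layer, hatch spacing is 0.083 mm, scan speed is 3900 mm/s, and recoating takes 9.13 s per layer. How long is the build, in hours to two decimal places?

Layer count = ceil(106 / 0.03) = 3534.
Per-layer scan distance = 3370 / 0.083 = 40602.4 mm.
Beam time per layer = 40602.4 / 3900, so 10.4109 s.
Layer cycle: 10.4109 + 9.13 → 19.5409 s.
3534 layers × 19.5409 s/layer = 69057.5406 s, i.e. 19.18 hours.

19.18 hours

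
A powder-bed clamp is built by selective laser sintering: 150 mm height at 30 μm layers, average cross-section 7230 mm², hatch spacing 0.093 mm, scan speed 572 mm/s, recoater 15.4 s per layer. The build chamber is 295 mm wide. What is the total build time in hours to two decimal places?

210.16 hours

Layers = ⌈150/0.03⌉ = 5000.
Hatch length per layer = 7230 / 0.093, so 77741.9 mm.
Per-layer scan time: 77741.9 / 572 → 135.9124 s.
Per-layer time = 135.9124 + 15.4, so 151.3124 s.
Total: 5000 × 151.3124 s = 756562 s → 210.16 hours.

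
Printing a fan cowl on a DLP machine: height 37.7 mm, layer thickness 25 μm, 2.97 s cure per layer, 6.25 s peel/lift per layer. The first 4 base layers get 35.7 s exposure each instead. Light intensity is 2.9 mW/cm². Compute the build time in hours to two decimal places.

3.90 hours

Layer count = ceil(37.7 / 0.025) = 1508.
Burn-in layers: 4 × (35.7 + 6.25) → 167.8 s.
Remaining layers: 1504 × (2.97 + 6.25) → 13866.88 s.
Total = 167.8 + 13866.88 = 14034.68 s = 3.90 hours.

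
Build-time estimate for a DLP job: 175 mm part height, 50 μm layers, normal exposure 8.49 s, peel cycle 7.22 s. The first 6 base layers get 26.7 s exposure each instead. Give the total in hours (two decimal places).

15.30 hours

Number of layers: 175 / 0.05 → 3500 (rounded up).
Base layers: 6 × (26.7 + 7.22) → 203.52 s.
Normal layers: 3494 × (8.49 + 7.22) → 54890.74 s.
Sum: 203.52 + 54890.74 = 55094.26 s → 15.30 hours.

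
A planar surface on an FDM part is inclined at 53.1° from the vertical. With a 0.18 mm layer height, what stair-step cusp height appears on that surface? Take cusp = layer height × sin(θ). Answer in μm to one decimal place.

143.9 μm

Cusp = layer height × sin(53.1°) = 0.18 × 0.7997 = 0.143946 mm = 143.9 μm.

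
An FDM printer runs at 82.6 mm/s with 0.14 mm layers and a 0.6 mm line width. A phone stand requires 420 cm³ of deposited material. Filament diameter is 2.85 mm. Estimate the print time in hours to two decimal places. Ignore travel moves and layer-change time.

16.81 hours

Line area: 0.14 × 0.6 → 0.084 mm².
Total extruded path = 420000/0.084 = 5000000 mm.
Time extruding: 5000000 / 82.6 → 60532.7 s.
Converting: 60532.7 s = 16.81 hours.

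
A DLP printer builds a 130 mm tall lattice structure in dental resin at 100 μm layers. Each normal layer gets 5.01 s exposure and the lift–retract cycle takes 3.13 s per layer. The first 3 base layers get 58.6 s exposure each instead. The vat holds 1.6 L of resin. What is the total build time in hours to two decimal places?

2.98 hours

Layers = ⌈130/0.1⌉ = 1300.
Base layers = 3 × (58.6 + 3.13), so 185.19 s.
Normal layers = 1297 × (5.01 + 3.13) = 10557.58 s.
Sum: 185.19 + 10557.58 = 10742.77 s → 2.98 hours.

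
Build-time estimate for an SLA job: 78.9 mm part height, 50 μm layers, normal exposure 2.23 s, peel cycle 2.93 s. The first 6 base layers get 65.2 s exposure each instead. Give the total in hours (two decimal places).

Layers = ⌈78.9/0.05⌉ = 1578.
Base layers: 6 × (65.2 + 2.93) → 408.78 s.
Remaining layers = 1572 × (2.23 + 2.93) = 8111.52 s.
Total = 408.78 + 8111.52 = 8520.3 s = 2.37 hours.

2.37 hours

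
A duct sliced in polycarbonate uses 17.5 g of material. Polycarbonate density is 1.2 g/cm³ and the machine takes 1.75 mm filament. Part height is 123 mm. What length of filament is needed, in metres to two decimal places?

Extruded volume: 17.5/1.2 = 14.5833 cm³ (14583.3 mm³).
Cross-section of 1.75 mm filament: π·(1.75/2)² = 2.4053 mm².
L = V/A = 14583.3/2.4053 = 6062.99 mm → 6.06 m.

6.06 m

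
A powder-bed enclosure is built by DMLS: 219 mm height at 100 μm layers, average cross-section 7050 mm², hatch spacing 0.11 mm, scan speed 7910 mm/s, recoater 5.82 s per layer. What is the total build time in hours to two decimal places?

8.47 hours

Number of layers: 219 / 0.1 → 2190 (rounded up).
Hatch length per layer: 7050 / 0.11 → 64090.9 mm.
Laser time per layer = 64090.9 / 7910 = 8.1025 s.
Layer cycle = 8.1025 + 5.82, so 13.9225 s.
Build time = 2190 × 13.9225 = 30490.275 s = 8.47 hours.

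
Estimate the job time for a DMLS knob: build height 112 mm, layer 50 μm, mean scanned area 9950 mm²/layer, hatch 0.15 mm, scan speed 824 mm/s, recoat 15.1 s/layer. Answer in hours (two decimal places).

59.49 hours

Layers = ⌈112/0.05⌉ = 2240.
Per-layer scan distance = 9950 / 0.15, so 66333.3 mm.
Scan time per layer = 66333.3 / 824 = 80.5016 s.
Time per layer: 80.5016 + 15.1 → 95.6016 s.
Total: 2240 × 95.6016 s = 214147.584 s → 59.49 hours.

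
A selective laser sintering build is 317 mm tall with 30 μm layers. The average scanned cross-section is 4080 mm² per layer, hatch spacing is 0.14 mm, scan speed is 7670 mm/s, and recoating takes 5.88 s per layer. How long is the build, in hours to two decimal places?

Number of layers: 317 / 0.03 → 10567 (rounded up).
Per-layer scan distance: 4080 / 0.14 → 29142.9 mm.
Per-layer scan time = 29142.9 / 7670, so 3.7996 s.
Layer cycle = 3.7996 + 5.88, so 9.6796 s.
10567 layers × 9.6796 s/layer = 102284.3332 s, i.e. 28.41 hours.

28.41 hours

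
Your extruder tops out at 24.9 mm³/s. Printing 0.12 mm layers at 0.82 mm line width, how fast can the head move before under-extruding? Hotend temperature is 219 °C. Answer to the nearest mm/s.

Bead cross-section = 0.12 × 0.82 = 0.0984 mm².
Max speed = 24.9 / 0.0984 = 253.05 ≈ 253 mm/s.

253 mm/s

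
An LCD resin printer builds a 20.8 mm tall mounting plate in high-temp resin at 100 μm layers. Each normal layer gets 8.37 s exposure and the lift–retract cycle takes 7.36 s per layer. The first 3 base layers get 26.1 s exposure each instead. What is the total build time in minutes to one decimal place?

55.4 minutes

Layers = ⌈20.8/0.1⌉ = 208.
Burn-in layers: 3 × (26.1 + 7.36) → 100.38 s.
Normal layers: 205 × (8.37 + 7.36) → 3224.65 s.
Total = 100.38 + 3224.65 = 3325.03 s = 55.4 minutes.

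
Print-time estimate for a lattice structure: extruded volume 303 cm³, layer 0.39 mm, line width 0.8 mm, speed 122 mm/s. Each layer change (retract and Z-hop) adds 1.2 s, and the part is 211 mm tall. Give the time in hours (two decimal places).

2.39 hours

Bead cross-section = 0.39 × 0.8, so 0.312 mm².
Toolpath length = 303 cm³ / 0.312 mm² = 303000 / 0.312 = 971153.8 mm.
Time extruding = 971153.8 / 122, so 7960.3 s.
Number of layers: 211 / 0.39 → 542 (rounded up).
Z-hop total = 542 × 1.2, so 650.4 s.
Total = 7960.3 + 650.4 = 8610.7 s = 2.39 hours.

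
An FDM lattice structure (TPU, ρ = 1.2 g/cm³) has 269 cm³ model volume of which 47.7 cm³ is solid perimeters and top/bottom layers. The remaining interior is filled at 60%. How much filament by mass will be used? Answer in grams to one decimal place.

Volume inside the shell = 269 − 47.7, so 221.3 cm³.
Infill deposited = 0.60 × 221.3, so 132.78 cm³.
Deposited volume = 47.7 + 132.78, so 180.48 cm³.
Mass = 180.48 × 1.2 = 216.576 g.

216.6 g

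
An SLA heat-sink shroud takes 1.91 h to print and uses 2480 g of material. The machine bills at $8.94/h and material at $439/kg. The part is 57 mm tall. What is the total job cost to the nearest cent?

Machine cost: 8.94 × 1.91 → $17.0754.
Material charge = 439 × 2480/1000 = $1088.72.
Job cost: 17.0754 + 1088.72 = 1105.7954 ≈ $1105.80.

$1105.80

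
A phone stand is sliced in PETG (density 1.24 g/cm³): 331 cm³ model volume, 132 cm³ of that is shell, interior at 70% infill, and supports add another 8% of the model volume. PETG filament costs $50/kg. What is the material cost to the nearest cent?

Volume inside the shell: 331 − 132 → 199 cm³.
Deposited infill = 0.70 × 199, so 139.3 cm³.
Support = 0.08 × 331 = 26.48 cm³.
Total printed volume: 132 + 139.3 + 26.48 → 297.78 cm³.
Mass = 297.78 × 1.24, so 369.2472 g.
Cost = 369.2472 g / 1000 × $50/kg = $18.46.

$18.46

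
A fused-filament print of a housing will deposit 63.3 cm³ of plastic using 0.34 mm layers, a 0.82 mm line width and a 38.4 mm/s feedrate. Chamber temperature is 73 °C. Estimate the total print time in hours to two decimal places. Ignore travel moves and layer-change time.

1.64 hours

Extrusion cross-section = 0.34 × 0.82, so 0.2788 mm².
Path length: 63300 mm³ / 0.2788 mm² → 227044.5 mm.
Extrusion time: 227044.5 / 38.4 → 5912.6 s.
5912.6 s = 1.64 hours.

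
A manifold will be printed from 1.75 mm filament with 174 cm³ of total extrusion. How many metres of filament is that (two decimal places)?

Filament cross-section = π × (1.75/2)² = 2.4053 mm².
L = 174000 mm³ / 2.4053 mm² = 72340.25 mm, i.e. 72.34 m.

72.34 m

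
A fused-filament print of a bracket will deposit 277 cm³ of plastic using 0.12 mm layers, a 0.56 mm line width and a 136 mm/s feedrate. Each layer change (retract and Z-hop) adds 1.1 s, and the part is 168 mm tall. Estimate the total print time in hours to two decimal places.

8.85 hours

Bead cross-section: 0.12 × 0.56 → 0.0672 mm².
Path length: 277000 mm³ / 0.0672 mm² → 4122023.8 mm.
Print-move time = 4122023.8 / 136, so 30309 s.
Number of layers: 168 / 0.12 → 1400 (rounded up).
Non-print overhead: 1400 × 1.1 → 1540 s.
Total = 30309 + 1540 = 31849 s = 8.85 hours.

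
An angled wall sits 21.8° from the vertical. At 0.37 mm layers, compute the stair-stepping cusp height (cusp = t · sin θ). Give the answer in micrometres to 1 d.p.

Cusp = layer height × sin(21.8°) = 0.37 × 0.3714 = 0.137418 mm = 137.4 μm.

137.4 μm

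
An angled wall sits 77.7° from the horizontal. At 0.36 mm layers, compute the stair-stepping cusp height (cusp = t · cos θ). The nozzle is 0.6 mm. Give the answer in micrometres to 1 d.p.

76.7 μm

cos(77.7°) = 0.2130, so cusp = 0.36 × 0.2130 = 0.07668 mm → 76.7 μm.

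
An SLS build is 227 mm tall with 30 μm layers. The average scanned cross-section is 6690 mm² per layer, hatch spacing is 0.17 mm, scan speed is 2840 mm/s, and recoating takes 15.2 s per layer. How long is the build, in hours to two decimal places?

61.08 hours

Layer count = ceil(227 / 0.03) = 7567.
Scan path per layer = 6690 / 0.17, so 39352.9 mm.
Scan time per layer: 39352.9 / 2840 → 13.8567 s.
Layer cycle: 13.8567 + 15.2 → 29.0567 s.
Build time = 7567 × 29.0567 = 219872.0489 s = 61.08 hours.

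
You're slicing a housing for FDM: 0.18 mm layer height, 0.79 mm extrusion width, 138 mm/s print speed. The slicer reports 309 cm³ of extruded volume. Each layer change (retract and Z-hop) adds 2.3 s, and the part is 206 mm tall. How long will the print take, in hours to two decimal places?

5.11 hours

Bead cross-section: 0.18 × 0.79 → 0.1422 mm².
Total extruded path = 309000/0.1422 = 2172995.8 mm.
Extrusion time = 2172995.8 / 138 = 15746.3 s.
Layer count = ceil(206 / 0.18) = 1145.
Z-hop total = 1145 × 2.3, so 2633.5 s.
Altogether 15746.3 + 2633.5 = 18379.8 s, i.e. 5.11 hours.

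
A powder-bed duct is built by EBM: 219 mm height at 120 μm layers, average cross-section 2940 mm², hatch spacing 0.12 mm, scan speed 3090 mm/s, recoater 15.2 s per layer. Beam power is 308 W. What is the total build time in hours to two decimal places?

Layers = ⌈219/0.12⌉ = 1825.
Scan path per layer: 2940 / 0.12 → 24500 mm.
Per-layer scan time = 24500 / 3090, so 7.9288 s.
Time per layer = 7.9288 + 15.2 = 23.1288 s.
Build time = 1825 × 23.1288 = 42210.06 s = 11.73 hours.

11.73 hours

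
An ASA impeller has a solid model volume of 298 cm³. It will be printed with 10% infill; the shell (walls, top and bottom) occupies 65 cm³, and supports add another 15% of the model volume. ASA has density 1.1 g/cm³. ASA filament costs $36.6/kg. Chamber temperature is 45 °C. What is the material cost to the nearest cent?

Interior volume: 298 − 65 → 233 cm³.
Infill deposited: 0.10 × 233 → 23.3 cm³.
Support: 0.15 × 298 → 44.7 cm³.
Total extruded = 65 + 23.3 + 44.7, so 133 cm³.
Mass = 133 × 1.1 = 146.3 g.
At $36.6/kg: 146.3/1000 × 36.6 = $5.35.

$5.35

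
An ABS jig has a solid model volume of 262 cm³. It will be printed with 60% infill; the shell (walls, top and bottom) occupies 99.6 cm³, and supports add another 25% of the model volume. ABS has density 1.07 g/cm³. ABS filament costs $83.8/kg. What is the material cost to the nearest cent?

Interior volume = 262 − 99.6, so 162.4 cm³.
Infill deposited = 0.60 × 162.4, so 97.44 cm³.
Support = 0.25 × 262 = 65.5 cm³.
Deposited volume = 99.6 + 97.44 + 65.5 = 262.54 cm³.
Mass = 262.54 × 1.07 = 280.9178 g.
Cost = 280.9178 g / 1000 × $83.8/kg = $23.54.

$23.54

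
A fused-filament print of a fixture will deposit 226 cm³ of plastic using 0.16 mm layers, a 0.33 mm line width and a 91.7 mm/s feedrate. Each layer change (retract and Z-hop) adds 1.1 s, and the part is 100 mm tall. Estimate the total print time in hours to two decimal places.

13.16 hours

Line area = 0.16 × 0.33 = 0.0528 mm².
Path length: 226000 mm³ / 0.0528 mm² → 4280303 mm.
Print-move time = 4280303 / 91.7, so 46677.2 s.
Layer count = ceil(100 / 0.16) = 625.
Layer-change overhead: 625 × 1.1 → 687.5 s.
Altogether 46677.2 + 687.5 = 47364.7 s, i.e. 13.16 hours.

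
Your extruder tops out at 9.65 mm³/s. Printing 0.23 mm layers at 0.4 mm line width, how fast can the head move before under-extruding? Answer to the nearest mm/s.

105 mm/s

A: 0.23 × 0.4 → 0.092 mm².
v_max = Q/A = 9.65/0.092 = 104.89 mm/s → 105 mm/s.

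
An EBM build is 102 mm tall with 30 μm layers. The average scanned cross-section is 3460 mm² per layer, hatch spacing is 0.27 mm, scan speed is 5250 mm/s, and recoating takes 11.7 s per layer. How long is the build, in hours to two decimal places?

Number of layers: 102 / 0.03 → 3400 (rounded up).
Hatch length per layer = 3460 / 0.27 = 12814.8 mm.
Scan time per layer = 12814.8 / 5250, so 2.4409 s.
Per-layer time = 2.4409 + 11.7 = 14.1409 s.
Build time = 3400 × 14.1409 = 48079.06 s = 13.36 hours.

13.36 hours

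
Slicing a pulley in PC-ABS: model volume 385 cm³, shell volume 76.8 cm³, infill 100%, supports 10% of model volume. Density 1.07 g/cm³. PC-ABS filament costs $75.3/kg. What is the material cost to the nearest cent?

Interior volume = 385 − 76.8, so 308.2 cm³.
Infill volume = 1.00 × 308.2 = 308.2 cm³.
Support = 0.10 × 385, so 38.5 cm³.
Total printed volume: 76.8 + 308.2 + 38.5 → 423.5 cm³.
Mass = 423.5 × 1.07 = 453.145 g.
At $75.3/kg: 453.145/1000 × 75.3 = $34.12.

$34.12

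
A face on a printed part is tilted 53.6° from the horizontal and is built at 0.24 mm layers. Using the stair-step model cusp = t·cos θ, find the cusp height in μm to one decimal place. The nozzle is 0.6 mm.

h_c = t·cos θ = 0.24 × 0.5934 = 0.142416 mm (142.4 μm).

142.4 μm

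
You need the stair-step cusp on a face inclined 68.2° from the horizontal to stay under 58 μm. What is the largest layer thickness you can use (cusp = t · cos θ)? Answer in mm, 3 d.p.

0.156 mm

cos(68.2°) = 0.3714; t_max = 0.058/0.3714 = 0.156 mm.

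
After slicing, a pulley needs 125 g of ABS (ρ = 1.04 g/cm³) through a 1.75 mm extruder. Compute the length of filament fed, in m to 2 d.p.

49.97 m

Volume = 125 g / 1.04 g·cm⁻³ = 120.1923 cm³ = 120192.3 mm³.
A = π r² = π × 0.875² = 2.4053 mm².
L = V/A = 120192.3/2.4053 = 49969.78 mm → 49.97 m.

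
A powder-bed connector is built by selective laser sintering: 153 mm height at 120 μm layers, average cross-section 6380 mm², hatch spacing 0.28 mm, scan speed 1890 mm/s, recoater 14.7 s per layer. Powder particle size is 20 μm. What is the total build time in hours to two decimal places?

9.48 hours

Layer count = ceil(153 / 0.12) = 1275.
Per-layer scan distance = 6380 / 0.28 = 22785.7 mm.
Per-layer scan time: 22785.7 / 1890 → 12.0559 s.
Per-layer time = 12.0559 + 14.7, so 26.7559 s.
Total: 1275 × 26.7559 s = 34113.7725 s → 9.48 hours.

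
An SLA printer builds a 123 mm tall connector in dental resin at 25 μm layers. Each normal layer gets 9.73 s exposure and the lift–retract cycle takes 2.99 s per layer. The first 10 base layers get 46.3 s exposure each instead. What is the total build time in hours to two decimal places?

17.49 hours

Number of layers: 123 / 0.025 → 4920 (rounded up).
Bottom layers = 10 × (46.3 + 2.99) = 492.9 s.
Regular layers: 4910 × (9.73 + 2.99) → 62455.2 s.
Total = 492.9 + 62455.2 = 62948.1 s = 17.49 hours.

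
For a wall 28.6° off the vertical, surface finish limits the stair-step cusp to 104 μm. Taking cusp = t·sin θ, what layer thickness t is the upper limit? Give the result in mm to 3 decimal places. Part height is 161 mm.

0.217 mm

t = h_c / sin θ = 0.104 / 0.4787 = 0.217 mm.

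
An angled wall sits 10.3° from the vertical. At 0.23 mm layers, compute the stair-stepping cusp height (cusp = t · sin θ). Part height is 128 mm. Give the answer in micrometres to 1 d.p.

sin(10.3°) = 0.1788, so cusp = 0.23 × 0.1788 = 0.041124 mm → 41.1 μm.

41.1 μm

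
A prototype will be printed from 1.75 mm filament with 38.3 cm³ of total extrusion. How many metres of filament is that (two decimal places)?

A = π r² = π × 0.875² = 2.4053 mm².
L = 38300 mm³ / 2.4053 mm² = 15923.17 mm, i.e. 15.92 m.

15.92 m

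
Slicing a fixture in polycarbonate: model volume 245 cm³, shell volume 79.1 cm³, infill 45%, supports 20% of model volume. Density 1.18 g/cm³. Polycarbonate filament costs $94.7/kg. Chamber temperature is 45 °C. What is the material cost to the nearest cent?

$22.66

Interior volume = 245 − 79.1, so 165.9 cm³.
Infill deposited = 0.45 × 165.9 = 74.655 cm³.
Support = 0.20 × 245 = 49 cm³.
Total extruded = 79.1 + 74.655 + 49, so 202.755 cm³.
Mass = 202.755 × 1.18 = 239.2509 g.
At $94.7/kg: 239.2509/1000 × 94.7 = $22.66.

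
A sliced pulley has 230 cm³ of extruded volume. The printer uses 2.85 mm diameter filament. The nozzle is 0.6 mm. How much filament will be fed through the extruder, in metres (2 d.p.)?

36.05 m

Filament cross-section = π × (2.85/2)² = 6.3794 mm².
L = 230000 mm³ / 6.3794 mm² = 36053.55 mm, i.e. 36.05 m.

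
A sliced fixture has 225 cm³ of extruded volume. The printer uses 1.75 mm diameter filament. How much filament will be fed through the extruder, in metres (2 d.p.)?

Filament cross-section = π × (1.75/2)² = 2.4053 mm².
L = 225000 mm³ / 2.4053 mm² = 93543.42 mm, i.e. 93.54 m.

93.54 m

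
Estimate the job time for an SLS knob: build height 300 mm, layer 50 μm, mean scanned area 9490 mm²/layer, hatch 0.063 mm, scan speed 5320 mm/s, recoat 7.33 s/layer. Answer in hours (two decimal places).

59.41 hours

Layers = ⌈300/0.05⌉ = 6000.
Scan path per layer = 9490 / 0.063, so 150634.9 mm.
Per-layer scan time: 150634.9 / 5320 → 28.3148 s.
Per-layer time: 28.3148 + 7.33 → 35.6448 s.
Total: 6000 × 35.6448 s = 213868.8 s → 59.41 hours.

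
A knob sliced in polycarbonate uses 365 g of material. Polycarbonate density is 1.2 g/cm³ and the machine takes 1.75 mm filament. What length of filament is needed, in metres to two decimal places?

126.46 m

Volume = 365 g / 1.2 g·cm⁻³ = 304.1667 cm³ = 304166.7 mm³.
Cross-section of 1.75 mm filament: π·(1.75/2)² = 2.4053 mm².
L = V/A = 304166.7/2.4053 = 126456.87 mm → 126.46 m.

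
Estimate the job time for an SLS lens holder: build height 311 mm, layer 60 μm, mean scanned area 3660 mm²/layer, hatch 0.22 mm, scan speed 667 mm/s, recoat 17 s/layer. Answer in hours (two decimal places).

Layers = ⌈311/0.06⌉ = 5184.
Per-layer scan distance: 3660 / 0.22 → 16636.4 mm.
Per-layer scan time: 16636.4 / 667 → 24.9421 s.
Layer cycle: 24.9421 + 17 → 41.9421 s.
Total: 5184 × 41.9421 s = 217427.8464 s → 60.40 hours.

60.40 hours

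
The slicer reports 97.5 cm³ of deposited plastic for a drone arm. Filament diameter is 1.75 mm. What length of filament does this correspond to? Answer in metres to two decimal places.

40.54 m

Cross-section of 1.75 mm filament: π·(1.75/2)² = 2.4053 mm².
Length = 97.5 cm³ / 2.4053 mm² = 97500 / 2.4053 = 40535.48 mm = 40.54 m.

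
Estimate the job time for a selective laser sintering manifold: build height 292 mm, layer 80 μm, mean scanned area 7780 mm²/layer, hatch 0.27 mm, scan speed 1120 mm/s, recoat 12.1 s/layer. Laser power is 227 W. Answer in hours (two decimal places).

Number of layers: 292 / 0.08 → 3650 (rounded up).
Hatch length per layer = 7780 / 0.27, so 28814.8 mm.
Per-layer scan time = 28814.8 / 1120 = 25.7275 s.
Per-layer time: 25.7275 + 12.1 → 37.8275 s.
3650 layers × 37.8275 s/layer = 138070.375 s, i.e. 38.35 hours.

38.35 hours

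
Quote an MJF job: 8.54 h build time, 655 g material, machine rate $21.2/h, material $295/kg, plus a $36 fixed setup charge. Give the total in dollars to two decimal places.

$410.27

Time charge = 21.2 × 8.54 = $181.048.
Material charge: 295 × 655/1000 → $193.225.
Total = 181.048 + 193.225 + 36 = 410.273 ≈ $410.27.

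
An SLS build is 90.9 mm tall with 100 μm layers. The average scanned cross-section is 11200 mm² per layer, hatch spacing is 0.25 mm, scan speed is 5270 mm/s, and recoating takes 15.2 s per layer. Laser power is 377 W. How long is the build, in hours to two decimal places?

5.98 hours

Number of layers: 90.9 / 0.1 → 909 (rounded up).
Hatch length per layer: 11200 / 0.25 → 44800 mm.
Per-layer scan time = 44800 / 5270, so 8.5009 s.
Layer cycle = 8.5009 + 15.2, so 23.7009 s.
Total: 909 × 23.7009 s = 21544.1181 s → 5.98 hours.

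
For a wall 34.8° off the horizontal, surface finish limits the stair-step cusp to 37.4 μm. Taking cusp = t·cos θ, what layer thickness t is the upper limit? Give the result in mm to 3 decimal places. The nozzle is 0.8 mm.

cos(34.8°) = 0.8211; t_max = 0.0374/0.8211 = 0.046 mm.

0.046 mm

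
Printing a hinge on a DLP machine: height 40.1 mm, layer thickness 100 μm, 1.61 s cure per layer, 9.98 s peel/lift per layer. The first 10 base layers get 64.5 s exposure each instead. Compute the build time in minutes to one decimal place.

Layers = ⌈40.1/0.1⌉ = 401.
Burn-in layers = 10 × (64.5 + 9.98), so 744.8 s.
Remaining layers: 391 × (1.61 + 9.98) → 4531.69 s.
Sum: 744.8 + 4531.69 = 5276.49 s → 87.9 minutes.

87.9 minutes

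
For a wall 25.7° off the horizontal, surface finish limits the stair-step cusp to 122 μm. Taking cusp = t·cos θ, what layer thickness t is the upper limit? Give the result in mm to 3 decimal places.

Layer height = cusp / cos(25.7°) = 0.122 / 0.9011 = 0.135 mm.

0.135 mm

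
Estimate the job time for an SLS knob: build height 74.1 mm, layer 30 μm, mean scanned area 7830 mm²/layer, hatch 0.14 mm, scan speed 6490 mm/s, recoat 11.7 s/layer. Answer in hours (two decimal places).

13.94 hours

Layer count = ceil(74.1 / 0.03) = 2470.
Hatch length per layer = 7830 / 0.14, so 55928.6 mm.
Laser time per layer = 55928.6 / 6490, so 8.6177 s.
Time per layer = 8.6177 + 11.7 = 20.3177 s.
2470 layers × 20.3177 s/layer = 50184.719 s, i.e. 13.94 hours.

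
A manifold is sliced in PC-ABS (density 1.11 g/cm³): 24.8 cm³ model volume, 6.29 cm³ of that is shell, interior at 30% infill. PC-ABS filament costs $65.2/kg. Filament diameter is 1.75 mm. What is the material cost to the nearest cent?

$0.86

Infill region = 24.8 − 6.29 = 18.51 cm³.
Infill deposited = 0.30 × 18.51, so 5.553 cm³.
Total extruded = 6.29 + 5.553, so 11.843 cm³.
Mass: 11.843 × 1.11 → 13.14573 g.
At $65.2/kg: 13.14573/1000 × 65.2 = $0.86.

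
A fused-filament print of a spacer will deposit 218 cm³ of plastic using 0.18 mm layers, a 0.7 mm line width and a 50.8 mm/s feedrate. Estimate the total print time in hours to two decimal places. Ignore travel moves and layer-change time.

Bead cross-section: 0.18 × 0.7 → 0.126 mm².
Path length: 218000 mm³ / 0.126 mm² → 1730158.7 mm.
Print-move time = 1730158.7 / 50.8, so 34058.2 s.
That's 34058.2 s → 9.46 hours.

9.46 hours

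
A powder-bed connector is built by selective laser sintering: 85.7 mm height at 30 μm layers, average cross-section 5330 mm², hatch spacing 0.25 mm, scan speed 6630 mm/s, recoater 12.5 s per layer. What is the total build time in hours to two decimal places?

Layer count = ceil(85.7 / 0.03) = 2857.
Hatch length per layer: 5330 / 0.25 → 21320 mm.
Scan time per layer: 21320 / 6630 → 3.2157 s.
Per-layer time = 3.2157 + 12.5, so 15.7157 s.
2857 layers × 15.7157 s/layer = 44899.7549 s, i.e. 12.47 hours.

12.47 hours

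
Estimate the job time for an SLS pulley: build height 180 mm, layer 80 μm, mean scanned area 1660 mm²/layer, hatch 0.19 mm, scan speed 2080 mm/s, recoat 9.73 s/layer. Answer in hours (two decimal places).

Layers = ⌈180/0.08⌉ = 2250.
Scan path per layer = 1660 / 0.19 = 8736.8 mm.
Laser time per layer = 8736.8 / 2080, so 4.2004 s.
Per-layer time: 4.2004 + 9.73 → 13.9304 s.
Total: 2250 × 13.9304 s = 31343.4 s → 8.71 hours.

8.71 hours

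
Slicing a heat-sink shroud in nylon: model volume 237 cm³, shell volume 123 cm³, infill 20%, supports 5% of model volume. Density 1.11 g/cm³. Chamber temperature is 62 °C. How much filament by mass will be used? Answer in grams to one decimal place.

Volume inside the shell = 237 − 123, so 114 cm³.
Infill deposited = 0.20 × 114, so 22.8 cm³.
Support = 0.05 × 237, so 11.85 cm³.
Deposited volume = 123 + 22.8 + 11.85, so 157.65 cm³.
Mass = 157.65 × 1.11 = 174.9915 g.

175.0 g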